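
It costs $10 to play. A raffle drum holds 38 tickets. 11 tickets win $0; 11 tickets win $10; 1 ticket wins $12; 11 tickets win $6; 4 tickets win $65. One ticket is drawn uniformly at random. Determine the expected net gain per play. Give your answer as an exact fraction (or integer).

34/19 dollars

E[payout] = (11/38)·0 + (11/38)·10 + (1/38)·12 + (11/38)·6 + (4/38)·65 = 224/19
Expected profit = 224/19 − 10 = 34/19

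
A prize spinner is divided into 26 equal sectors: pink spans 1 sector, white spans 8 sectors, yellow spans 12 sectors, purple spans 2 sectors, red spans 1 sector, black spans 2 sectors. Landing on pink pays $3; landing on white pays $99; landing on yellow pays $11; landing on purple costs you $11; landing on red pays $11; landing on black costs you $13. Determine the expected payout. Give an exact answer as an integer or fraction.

E[payout] = (1/26)·3 + (8/26)·99 + (12/26)·11 + (2/26)·(-11) + (1/26)·11 + (2/26)·(-13) = 445/13

445/13 dollars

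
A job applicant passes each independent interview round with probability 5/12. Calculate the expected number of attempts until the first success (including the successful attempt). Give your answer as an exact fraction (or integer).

For a geometric distribution, E[trials] = 1/p = 1/(5/12) = 12/5.

12/5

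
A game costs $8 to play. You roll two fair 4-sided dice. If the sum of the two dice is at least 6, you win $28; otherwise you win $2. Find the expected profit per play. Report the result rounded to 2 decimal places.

$3.75

E[payout] = (5/8)·2 + (3/8)·28 = 47/4
Expected profit = 47/4 − 8 = 15/4 ≈ $3.75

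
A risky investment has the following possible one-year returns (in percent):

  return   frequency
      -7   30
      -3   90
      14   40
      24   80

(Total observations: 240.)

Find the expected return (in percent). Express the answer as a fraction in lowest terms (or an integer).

Total = 240, so P(return=-7) = 30/240, etc.
E[X] = (1/8)·(-7) + (3/8)·(-3) + (1/6)·14 + (1/3)·24
     = 25/3

25/3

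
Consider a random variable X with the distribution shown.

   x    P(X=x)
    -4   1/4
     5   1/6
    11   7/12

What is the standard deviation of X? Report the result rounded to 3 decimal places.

E[X] = 25/4, E[X²] = 315/4
Var(X) = E[X²] − (E[X])² = 315/4 − 625/16 = 635/16
SD(X) = √(635/16) ≈ 6.300

6.300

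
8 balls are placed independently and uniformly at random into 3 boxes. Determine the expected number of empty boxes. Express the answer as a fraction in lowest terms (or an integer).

256/2187

Let Xⱼ=1 if box j is empty. P(Xⱼ=1) = ((3-1)/3)^8 = 256/6561.
By linearity, E[#empty] = 3·256/6561 = 256/2187.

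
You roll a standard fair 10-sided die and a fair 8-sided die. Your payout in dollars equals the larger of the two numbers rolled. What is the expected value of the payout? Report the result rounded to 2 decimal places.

Distribution of the larger of the two numbers rolled: 1 w.p. 1/80, 2 w.p. 3/80, 3 w.p. 1/16, 4 w.p. 7/80, 5 w.p. 9/80, 6 w.p. 11/80, …
E[payout] = (1/80)·1 + (3/80)·2 + (1/16)·3 + (7/80)·4 + (9/80)·5 + (11/80)·6 + (13/80)·7 + (3/16)·8 + (1/10)·9 + (1/10)·10 = 131/20
≈ $6.55

$6.55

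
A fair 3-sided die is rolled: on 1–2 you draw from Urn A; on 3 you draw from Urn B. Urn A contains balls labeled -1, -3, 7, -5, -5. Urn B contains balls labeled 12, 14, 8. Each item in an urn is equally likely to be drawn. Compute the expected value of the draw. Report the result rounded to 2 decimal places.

2.84

E[X | Urn A] = (-1 − 3 + 7 − 5 − 5)/5 = -7/5
E[X | Urn B] = (12 + 14 + 8)/3 = 34/3
E[X] = (2/3)·(-7/5) + (1/3)·34/3 = 128/45 ≈ 2.84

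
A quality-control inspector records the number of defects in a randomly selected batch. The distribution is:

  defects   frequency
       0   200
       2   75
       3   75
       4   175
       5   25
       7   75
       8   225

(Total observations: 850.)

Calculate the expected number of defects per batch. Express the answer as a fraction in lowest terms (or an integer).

141/34

Total = 850, so P(defects=0) = 200/850, etc.
E[X] = (4/17)·0 + (3/34)·2 + (3/34)·3 + (7/34)·4 + (1/34)·5 + (3/34)·7 + (9/34)·8
     = 141/34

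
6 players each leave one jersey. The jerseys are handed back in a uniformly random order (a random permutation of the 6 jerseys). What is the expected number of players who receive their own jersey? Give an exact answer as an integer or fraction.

1

Let Xᵢ = 1 if person i gets their own jersey. For each i, P(Xᵢ=1) = 1/6.
By linearity of expectation, E[X₁+…+X_6] = 6·(1/6) = 1.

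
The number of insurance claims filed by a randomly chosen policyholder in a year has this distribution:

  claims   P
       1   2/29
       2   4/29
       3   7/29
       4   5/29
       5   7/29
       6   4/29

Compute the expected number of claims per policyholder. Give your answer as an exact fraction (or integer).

110/29

E[X] = (2/29)·1 + (4/29)·2 + (7/29)·3 + (5/29)·4 + (7/29)·5 + (4/29)·6
     = 110/29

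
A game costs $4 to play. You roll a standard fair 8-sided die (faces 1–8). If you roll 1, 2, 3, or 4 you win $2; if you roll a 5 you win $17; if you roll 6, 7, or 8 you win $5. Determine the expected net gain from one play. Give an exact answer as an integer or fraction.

E[payout] = (1/2)·2 + (3/8)·5 + (1/8)·17 = 5
Expected profit = 5 − 4 = 1

$1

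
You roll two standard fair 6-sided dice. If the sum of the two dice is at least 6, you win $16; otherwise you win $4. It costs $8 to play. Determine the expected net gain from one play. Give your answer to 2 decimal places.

$4.67

E[payout] = (5/18)·4 + (13/18)·16 = 38/3
Expected profit = 38/3 − 8 = 14/3 ≈ $4.67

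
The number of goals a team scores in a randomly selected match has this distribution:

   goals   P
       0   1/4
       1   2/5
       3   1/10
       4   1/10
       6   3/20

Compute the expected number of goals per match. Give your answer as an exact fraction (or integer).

E[X] = (1/4)·0 + (2/5)·1 + (1/10)·3 + (1/10)·4 + (3/20)·6
     = 2

2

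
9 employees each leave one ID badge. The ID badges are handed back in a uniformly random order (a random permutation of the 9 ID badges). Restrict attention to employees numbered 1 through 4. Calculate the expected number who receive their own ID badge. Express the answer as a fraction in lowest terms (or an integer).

Let Xᵢ = 1 if person i gets their own ID badge. For each i, P(Xᵢ=1) = 1/9.
By linearity of expectation, E[X₁+…+X_4] = 4·(1/9) = 4/9.

4/9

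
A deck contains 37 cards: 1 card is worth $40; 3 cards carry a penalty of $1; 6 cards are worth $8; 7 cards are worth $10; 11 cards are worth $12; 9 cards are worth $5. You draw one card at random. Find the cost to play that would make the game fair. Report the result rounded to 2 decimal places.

E[payout] = (1/37)·40 + (3/37)·(-1) + (6/37)·8 + (7/37)·10 + (11/37)·12 + (9/37)·5 = 332/37
Fair fee = E[payout] = 332/37 ≈ $8.97

$8.97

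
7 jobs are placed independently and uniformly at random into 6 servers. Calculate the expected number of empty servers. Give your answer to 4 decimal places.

1.6745

Let Xⱼ=1 if server j is empty. P(Xⱼ=1) = ((6-1)/6)^7 = 78125/279936.
By linearity, E[#empty] = 6·78125/279936 = 78125/46656.
≈ 1.6745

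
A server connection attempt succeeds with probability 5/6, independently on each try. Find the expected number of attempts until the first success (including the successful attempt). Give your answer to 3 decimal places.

For a geometric distribution, E[trials] = 1/p = 1/(5/6) = 6/5.
≈ 1.200

1.200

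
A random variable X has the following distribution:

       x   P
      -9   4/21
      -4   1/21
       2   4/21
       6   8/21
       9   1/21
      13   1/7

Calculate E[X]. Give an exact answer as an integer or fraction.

E[X] = (4/21)·(-9) + (1/21)·(-4) + (4/21)·2 + (8/21)·6 + (1/21)·9 + (1/7)·13
     = 64/21

64/21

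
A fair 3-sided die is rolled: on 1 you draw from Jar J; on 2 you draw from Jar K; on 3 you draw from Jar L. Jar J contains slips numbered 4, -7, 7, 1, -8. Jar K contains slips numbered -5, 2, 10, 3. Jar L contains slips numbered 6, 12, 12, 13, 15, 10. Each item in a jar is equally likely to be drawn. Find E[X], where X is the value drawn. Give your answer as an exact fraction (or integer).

E[X | Jar J] = (4 − 7 + 7 + 1 − 8)/5 = -3/5
E[X | Jar K] = (-5 + 2 + 10 + 3)/4 = 5/2
E[X | Jar L] = (6 + 12 + 12 + 13 + 15 + 10)/6 = 34/3
E[X] = (1/3)·(-3/5) + (1/3)·5/2 + (1/3)·34/3 = 397/90

397/90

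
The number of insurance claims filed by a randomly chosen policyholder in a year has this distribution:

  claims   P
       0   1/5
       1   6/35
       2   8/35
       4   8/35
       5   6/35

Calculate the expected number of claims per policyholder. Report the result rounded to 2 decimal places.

2.40

E[X] = (1/5)·0 + (6/35)·1 + (8/35)·2 + (8/35)·4 + (6/35)·5
     = 12/5 ≈ 2.40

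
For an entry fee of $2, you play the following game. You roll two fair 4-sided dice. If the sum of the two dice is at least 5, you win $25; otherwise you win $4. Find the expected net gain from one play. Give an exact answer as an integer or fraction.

E[payout] = (3/8)·4 + (5/8)·25 = 137/8
Expected profit = 137/8 − 2 = 121/8

121/8 dollars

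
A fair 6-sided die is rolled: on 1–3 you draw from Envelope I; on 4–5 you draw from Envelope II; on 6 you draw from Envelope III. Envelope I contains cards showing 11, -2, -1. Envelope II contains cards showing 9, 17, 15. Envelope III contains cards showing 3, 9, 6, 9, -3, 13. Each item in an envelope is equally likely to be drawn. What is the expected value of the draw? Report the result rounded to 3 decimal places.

E[X | Envelope I] = (11 − 2 − 1)/3 = 8/3
E[X | Envelope II] = (9 + 17 + 15)/3 = 41/3
E[X | Envelope III] = (3 + 9 + 6 + 9 − 3 + 13)/6 = 37/6
E[X] = (1/2)·8/3 + (1/3)·41/3 + (1/6)·37/6 = 83/12 ≈ 6.917

6.917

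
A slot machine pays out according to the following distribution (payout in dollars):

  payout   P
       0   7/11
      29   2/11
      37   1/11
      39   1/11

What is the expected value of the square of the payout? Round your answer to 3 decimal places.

415.636

E[X²] = (7/11)·0 + (2/11)·841 + (1/11)·1369 + (1/11)·1521
     = 4572/11 ≈ 415.636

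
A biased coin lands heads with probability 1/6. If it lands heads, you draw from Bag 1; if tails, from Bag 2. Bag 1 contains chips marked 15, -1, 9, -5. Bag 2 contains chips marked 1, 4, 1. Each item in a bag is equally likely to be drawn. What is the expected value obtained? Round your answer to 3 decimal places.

E[X | Bag 1] = (15 − 1 + 9 − 5)/4 = 9/2
E[X | Bag 2] = (1 + 4 + 1)/3 = 2
E[X] = (1/6)·9/2 + (5/6)·2 = 29/12 ≈ 2.417

2.417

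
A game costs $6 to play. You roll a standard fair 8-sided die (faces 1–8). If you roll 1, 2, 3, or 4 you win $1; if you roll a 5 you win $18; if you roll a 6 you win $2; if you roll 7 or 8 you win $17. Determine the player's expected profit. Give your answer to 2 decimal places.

E[payout] = (1/2)·1 + (1/8)·2 + (1/4)·17 + (1/8)·18 = 29/4
Expected profit = 29/4 − 6 = 5/4 ≈ $1.25

$1.25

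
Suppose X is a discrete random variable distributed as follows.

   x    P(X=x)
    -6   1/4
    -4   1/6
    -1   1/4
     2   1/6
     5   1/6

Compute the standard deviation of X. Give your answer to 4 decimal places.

E[X] = -5/4, E[X²] = 67/4
Var(X) = E[X²] − (E[X])² = 67/4 − 25/16 = 243/16
SD(X) = √(243/16) ≈ 3.8971

3.8971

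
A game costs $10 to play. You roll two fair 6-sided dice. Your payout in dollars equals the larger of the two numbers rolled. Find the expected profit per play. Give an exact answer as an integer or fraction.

-199/36 dollars

Distribution of the larger of the two numbers rolled: 1 w.p. 1/36, 2 w.p. 1/12, 3 w.p. 5/36, 4 w.p. 7/36, 5 w.p. 1/4, 6 w.p. 11/36
E[payout] = (1/36)·1 + (1/12)·2 + (5/36)·3 + (7/36)·4 + (1/4)·5 + (11/36)·6 = 161/36
Expected profit = 161/36 − 10 = -199/36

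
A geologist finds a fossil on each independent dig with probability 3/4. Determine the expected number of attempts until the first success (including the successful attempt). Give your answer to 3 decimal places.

1.333

For a geometric distribution, E[trials] = 1/p = 1/(3/4) = 4/3.
≈ 1.333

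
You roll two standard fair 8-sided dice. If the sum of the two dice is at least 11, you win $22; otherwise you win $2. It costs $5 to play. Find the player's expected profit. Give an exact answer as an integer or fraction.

E[payout] = (43/64)·2 + (21/64)·22 = 137/16
Expected profit = 137/16 − 5 = 57/16

57/16 dollars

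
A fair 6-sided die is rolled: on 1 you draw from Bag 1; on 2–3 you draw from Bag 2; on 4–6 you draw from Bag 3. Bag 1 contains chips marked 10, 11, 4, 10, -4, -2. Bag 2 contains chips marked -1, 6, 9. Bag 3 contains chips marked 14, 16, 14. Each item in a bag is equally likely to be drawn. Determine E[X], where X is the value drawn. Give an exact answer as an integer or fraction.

349/36

E[X | Bag 1] = (10 + 11 + 4 + 10 − 4 − 2)/6 = 29/6
E[X | Bag 2] = (-1 + 6 + 9)/3 = 14/3
E[X | Bag 3] = (14 + 16 + 14)/3 = 44/3
E[X] = (1/6)·29/6 + (1/3)·14/3 + (1/2)·44/3 = 349/36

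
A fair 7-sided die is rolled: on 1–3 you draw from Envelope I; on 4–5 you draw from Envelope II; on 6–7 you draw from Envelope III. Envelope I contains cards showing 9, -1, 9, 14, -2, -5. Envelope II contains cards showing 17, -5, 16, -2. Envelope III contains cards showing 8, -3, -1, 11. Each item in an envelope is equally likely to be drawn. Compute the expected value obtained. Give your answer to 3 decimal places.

4.643

E[X | Envelope I] = (9 − 1 + 9 + 14 − 2 − 5)/6 = 4
E[X | Envelope II] = (17 − 5 + 16 − 2)/4 = 13/2
E[X | Envelope III] = (8 − 3 − 1 + 11)/4 = 15/4
E[X] = (3/7)·4 + (2/7)·13/2 + (2/7)·15/4 = 65/14 ≈ 4.643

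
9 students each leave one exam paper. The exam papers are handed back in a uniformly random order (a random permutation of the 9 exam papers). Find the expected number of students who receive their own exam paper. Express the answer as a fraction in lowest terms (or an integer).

1

Let Xᵢ = 1 if person i gets their own exam paper. For each i, P(Xᵢ=1) = 1/9.
By linearity of expectation, E[X₁+…+X_9] = 9·(1/9) = 1.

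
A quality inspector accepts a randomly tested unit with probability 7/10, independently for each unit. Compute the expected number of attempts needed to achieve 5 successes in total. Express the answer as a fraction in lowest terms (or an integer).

50/7

By linearity (sum of 5 independent geometric waits), E[trials] = 5/p = 5/(7/10) = 50/7.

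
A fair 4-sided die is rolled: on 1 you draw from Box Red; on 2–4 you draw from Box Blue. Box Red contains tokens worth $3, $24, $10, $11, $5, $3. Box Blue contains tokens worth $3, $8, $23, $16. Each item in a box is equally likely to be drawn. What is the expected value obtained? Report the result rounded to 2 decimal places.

E[X | Box Red] = (3 + 24 + 10 + 11 + 5 + 3)/6 = 28/3
E[X | Box Blue] = (3 + 8 + 23 + 16)/4 = 25/2
E[X] = (1/4)·28/3 + (3/4)·25/2 = 281/24 ≈ 11.71

$11.71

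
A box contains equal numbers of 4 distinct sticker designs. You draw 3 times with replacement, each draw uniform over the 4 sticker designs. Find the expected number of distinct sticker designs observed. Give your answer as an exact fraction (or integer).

Let Xⱼ=1 if type j appears at least once. P(Xⱼ=1) = 1 − ((4−1)/4)^3 = 37/64.
E[#distinct] = 4·37/64 = 37/16.

37/16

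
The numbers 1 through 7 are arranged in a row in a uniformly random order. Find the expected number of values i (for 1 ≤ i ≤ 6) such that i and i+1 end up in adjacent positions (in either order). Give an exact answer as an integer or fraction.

12/7

For each i ∈ {1,…,6}, let Xᵢ = 1 if i and i+1 are adjacent. P(Xᵢ=1) = 2·(7−1)!/7! = 2/7.
By linearity, E[ΣXᵢ] = (6)·(2/7) = 12/7.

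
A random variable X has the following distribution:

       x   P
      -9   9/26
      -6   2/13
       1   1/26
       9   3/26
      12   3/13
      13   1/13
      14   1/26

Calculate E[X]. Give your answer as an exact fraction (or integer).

E[X] = (9/26)·(-9) + (2/13)·(-6) + (1/26)·1 + (3/26)·9 + (3/13)·12 + (1/13)·13 + (1/26)·14
     = 35/26

35/26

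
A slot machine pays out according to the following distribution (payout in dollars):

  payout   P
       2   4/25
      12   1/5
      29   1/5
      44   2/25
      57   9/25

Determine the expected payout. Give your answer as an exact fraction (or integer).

814/25 dollars

E[X] = (4/25)·2 + (1/5)·12 + (1/5)·29 + (2/25)·44 + (9/25)·57
     = 814/25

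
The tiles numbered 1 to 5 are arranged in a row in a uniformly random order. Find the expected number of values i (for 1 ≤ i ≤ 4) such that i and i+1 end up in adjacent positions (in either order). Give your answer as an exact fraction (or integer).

For each i ∈ {1,…,4}, let Xᵢ = 1 if i and i+1 are adjacent. P(Xᵢ=1) = 2·(5−1)!/5! = 2/5.
By linearity, E[ΣXᵢ] = (4)·(2/5) = 8/5.

8/5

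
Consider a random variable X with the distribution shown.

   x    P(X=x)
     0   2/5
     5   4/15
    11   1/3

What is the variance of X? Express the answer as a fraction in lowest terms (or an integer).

22

E[X] = (2/5)·0 + (4/15)·5 + (1/3)·11 = 5
E[X²] = (2/5)·0 + (4/15)·25 + (1/3)·121 = 47
Var(X) = 47 − (5)² = 22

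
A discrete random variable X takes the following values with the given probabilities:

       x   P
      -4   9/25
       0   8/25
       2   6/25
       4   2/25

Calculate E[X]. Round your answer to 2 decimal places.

-0.64

E[X] = (9/25)·(-4) + (8/25)·0 + (6/25)·2 + (2/25)·4
     = -16/25 ≈ -0.64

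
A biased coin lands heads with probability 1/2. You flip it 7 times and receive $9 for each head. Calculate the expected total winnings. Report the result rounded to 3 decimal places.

$31.500

E[#heads] = 7·1/2 = 7/2 (linearity over flips).
E[winnings] = 9·7/2 = 63/2.
≈ 31.500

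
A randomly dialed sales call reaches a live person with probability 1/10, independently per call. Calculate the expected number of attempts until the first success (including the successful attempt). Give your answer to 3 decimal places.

For a geometric distribution, E[trials] = 1/p = 1/(1/10) = 10.
≈ 10.000

10.000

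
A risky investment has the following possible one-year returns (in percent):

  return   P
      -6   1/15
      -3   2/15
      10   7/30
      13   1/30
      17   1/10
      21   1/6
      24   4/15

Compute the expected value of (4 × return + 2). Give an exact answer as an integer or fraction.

E[4x+2] = (1/15)·(-22) + (2/15)·(-10) + (7/30)·42 + (1/30)·54 + (1/10)·70 + (1/6)·86 + (4/15)·98
     = 844/15

844/15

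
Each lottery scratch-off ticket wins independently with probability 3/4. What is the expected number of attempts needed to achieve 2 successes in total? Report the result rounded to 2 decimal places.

By linearity (sum of 2 independent geometric waits), E[trials] = 2/p = 2/(3/4) = 8/3.
≈ 2.67

2.67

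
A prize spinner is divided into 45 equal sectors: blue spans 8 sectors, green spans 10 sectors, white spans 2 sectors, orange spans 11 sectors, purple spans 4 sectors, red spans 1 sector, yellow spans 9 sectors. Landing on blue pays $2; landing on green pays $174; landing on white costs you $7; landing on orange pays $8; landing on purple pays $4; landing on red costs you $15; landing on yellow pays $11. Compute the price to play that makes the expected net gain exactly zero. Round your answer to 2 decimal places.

E[payout] = (8/45)·2 + (10/45)·174 + (2/45)·(-7) + (11/45)·8 + (4/45)·4 + (1/45)·(-15) + (9/45)·11 = 386/9
Fair fee = E[payout] = 386/9 ≈ $42.89

$42.89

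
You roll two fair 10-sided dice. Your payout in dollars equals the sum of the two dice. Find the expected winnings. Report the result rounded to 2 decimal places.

Distribution of the sum of the two dice: 2 w.p. 1/100, 3 w.p. 1/50, 4 w.p. 3/100, 5 w.p. 1/25, 6 w.p. 1/20, 7 w.p. 3/50, …
E[payout] = (1/100)·2 + (1/50)·3 + (3/100)·4 + (1/25)·5 + (1/20)·6 + (3/50)·7 + (7/100)·8 + (2/25)·9 + (9/100)·10 + (1/10)·11 + (9/100)·12 + (2/25)·13 + (7/100)·14 + (3/50)·15 + (1/20)·16 + (1/25)·17 + (3/100)·18 + (1/50)·19 + (1/100)·20 = 11
≈ $11.00

$11.00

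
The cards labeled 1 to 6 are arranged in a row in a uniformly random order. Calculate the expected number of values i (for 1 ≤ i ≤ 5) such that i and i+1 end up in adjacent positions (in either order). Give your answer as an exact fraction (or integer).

For each i ∈ {1,…,5}, let Xᵢ = 1 if i and i+1 are adjacent. P(Xᵢ=1) = 2·(6−1)!/6! = 2/6.
By linearity, E[ΣXᵢ] = (5)·(2/6) = 5/3.

5/3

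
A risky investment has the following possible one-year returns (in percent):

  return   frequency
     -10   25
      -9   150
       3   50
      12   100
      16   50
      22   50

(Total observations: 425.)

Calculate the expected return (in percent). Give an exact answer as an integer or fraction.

Total = 425, so P(return=-10) = 25/425, etc.
E[X] = (1/17)·(-10) + (6/17)·(-9) + (2/17)·3 + (4/17)·12 + (2/17)·16 + (2/17)·22
     = 66/17

66/17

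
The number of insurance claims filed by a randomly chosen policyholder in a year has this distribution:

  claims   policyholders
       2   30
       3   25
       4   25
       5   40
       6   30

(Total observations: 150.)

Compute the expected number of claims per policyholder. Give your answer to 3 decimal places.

Total = 150, so P(claims=2) = 30/150, etc.
E[X] = (1/5)·2 + (1/6)·3 + (1/6)·4 + (4/15)·5 + (1/5)·6
     = 41/10 ≈ 4.100

4.100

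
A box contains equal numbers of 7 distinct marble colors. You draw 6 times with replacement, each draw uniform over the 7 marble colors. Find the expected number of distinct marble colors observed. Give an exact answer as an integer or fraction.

Let Xⱼ=1 if type j appears at least once. P(Xⱼ=1) = 1 − ((7−1)/7)^6 = 70993/117649.
E[#distinct] = 7·70993/117649 = 70993/16807.

70993/16807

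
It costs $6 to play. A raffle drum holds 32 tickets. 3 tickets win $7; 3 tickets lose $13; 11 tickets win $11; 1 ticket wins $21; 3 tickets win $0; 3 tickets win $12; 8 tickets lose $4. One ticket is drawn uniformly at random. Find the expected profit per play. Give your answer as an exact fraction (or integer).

-$2

E[payout] = (3/32)·7 + (3/32)·(-13) + (11/32)·11 + (1/32)·21 + (3/32)·0 + (3/32)·12 + (8/32)·(-4) = 4
Expected profit = 4 − 6 = -2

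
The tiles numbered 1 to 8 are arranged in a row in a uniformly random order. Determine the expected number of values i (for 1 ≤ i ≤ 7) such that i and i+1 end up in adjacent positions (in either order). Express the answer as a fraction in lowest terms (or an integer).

7/4

For each i ∈ {1,…,7}, let Xᵢ = 1 if i and i+1 are adjacent. P(Xᵢ=1) = 2·(8−1)!/8! = 2/8.
By linearity, E[ΣXᵢ] = (7)·(2/8) = 7/4.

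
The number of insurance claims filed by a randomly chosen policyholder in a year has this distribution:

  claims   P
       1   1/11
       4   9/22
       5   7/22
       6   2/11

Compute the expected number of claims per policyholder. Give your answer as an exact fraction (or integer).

E[X] = (1/11)·1 + (9/22)·4 + (7/22)·5 + (2/11)·6
     = 97/22

97/22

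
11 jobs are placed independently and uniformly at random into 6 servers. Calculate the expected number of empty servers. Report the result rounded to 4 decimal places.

0.8075

Let Xⱼ=1 if server j is empty. P(Xⱼ=1) = ((6-1)/6)^11 = 48828125/362797056.
By linearity, E[#empty] = 6·48828125/362797056 = 48828125/60466176.
≈ 0.8075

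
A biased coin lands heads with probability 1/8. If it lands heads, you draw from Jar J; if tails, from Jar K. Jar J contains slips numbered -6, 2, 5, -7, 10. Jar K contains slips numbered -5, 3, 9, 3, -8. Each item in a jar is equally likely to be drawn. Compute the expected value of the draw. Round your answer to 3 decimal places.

0.450

E[X | Jar J] = (-6 + 2 + 5 − 7 + 10)/5 = 4/5
E[X | Jar K] = (-5 + 3 + 9 + 3 − 8)/5 = 2/5
E[X] = (1/8)·4/5 + (7/8)·2/5 = 9/20 ≈ 0.450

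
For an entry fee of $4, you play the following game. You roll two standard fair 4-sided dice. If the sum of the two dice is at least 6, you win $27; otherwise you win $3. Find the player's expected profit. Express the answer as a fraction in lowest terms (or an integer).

$8

E[payout] = (5/8)·3 + (3/8)·27 = 12
Expected profit = 12 − 4 = 8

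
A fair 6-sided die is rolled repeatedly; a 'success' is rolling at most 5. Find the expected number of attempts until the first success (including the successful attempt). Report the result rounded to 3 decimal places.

1.200

For a geometric distribution, E[trials] = 1/p = 1/(5/6) = 6/5.
≈ 1.200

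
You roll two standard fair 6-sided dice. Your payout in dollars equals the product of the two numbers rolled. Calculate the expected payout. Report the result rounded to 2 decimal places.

Distribution of the product of the two numbers rolled: 1 w.p. 1/36, 2 w.p. 1/18, 3 w.p. 1/18, 4 w.p. 1/12, 5 w.p. 1/18, 6 w.p. 1/9, …
E[payout] = (1/36)·1 + (1/18)·2 + (1/18)·3 + (1/12)·4 + (1/18)·5 + (1/9)·6 + (1/18)·8 + (1/36)·9 + (1/18)·10 + (1/9)·12 + (1/18)·15 + (1/36)·16 + (1/18)·18 + (1/18)·20 + (1/18)·24 + (1/36)·25 + (1/18)·30 + (1/36)·36 = 49/4
≈ $12.25

$12.25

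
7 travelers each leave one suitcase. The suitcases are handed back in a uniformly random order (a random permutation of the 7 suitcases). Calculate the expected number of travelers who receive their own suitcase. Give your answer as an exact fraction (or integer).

Let Xᵢ = 1 if person i gets their own suitcase. For each i, P(Xᵢ=1) = 1/7.
By linearity of expectation, E[X₁+…+X_7] = 7·(1/7) = 1.

1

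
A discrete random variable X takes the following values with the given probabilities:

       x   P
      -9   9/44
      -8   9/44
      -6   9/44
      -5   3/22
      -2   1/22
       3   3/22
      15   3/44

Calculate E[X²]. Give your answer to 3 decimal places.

E[X²] = (9/44)·81 + (9/44)·64 + (9/44)·36 + (3/22)·25 + (1/22)·4 + (3/22)·9 + (3/44)·225
     = 629/11 ≈ 57.182

57.182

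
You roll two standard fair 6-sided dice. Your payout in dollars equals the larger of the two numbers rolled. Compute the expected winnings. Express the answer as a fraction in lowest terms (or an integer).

Distribution of the larger of the two numbers rolled: 1 w.p. 1/36, 2 w.p. 1/12, 3 w.p. 5/36, 4 w.p. 7/36, 5 w.p. 1/4, 6 w.p. 11/36
E[payout] = (1/36)·1 + (1/12)·2 + (5/36)·3 + (7/36)·4 + (1/4)·5 + (11/36)·6 = 161/36

161/36 dollars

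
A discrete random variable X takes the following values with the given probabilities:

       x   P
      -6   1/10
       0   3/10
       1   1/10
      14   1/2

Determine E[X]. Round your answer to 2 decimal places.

E[X] = (1/10)·(-6) + (3/10)·0 + (1/10)·1 + (1/2)·14
     = 13/2 ≈ 6.50

6.50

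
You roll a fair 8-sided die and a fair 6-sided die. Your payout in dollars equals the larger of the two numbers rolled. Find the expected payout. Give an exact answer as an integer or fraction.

251/48 dollars

Distribution of the larger of the two numbers rolled: 1 w.p. 1/48, 2 w.p. 1/16, 3 w.p. 5/48, 4 w.p. 7/48, 5 w.p. 3/16, 6 w.p. 11/48, …
E[payout] = (1/48)·1 + (1/16)·2 + (5/48)·3 + (7/48)·4 + (3/16)·5 + (11/48)·6 + (1/8)·7 + (1/8)·8 = 251/48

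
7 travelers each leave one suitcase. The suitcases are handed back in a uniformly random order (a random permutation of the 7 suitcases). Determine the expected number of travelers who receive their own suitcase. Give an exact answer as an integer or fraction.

Let Xᵢ = 1 if person i gets their own suitcase. For each i, P(Xᵢ=1) = 1/7.
By linearity of expectation, E[X₁+…+X_7] = 7·(1/7) = 1.

1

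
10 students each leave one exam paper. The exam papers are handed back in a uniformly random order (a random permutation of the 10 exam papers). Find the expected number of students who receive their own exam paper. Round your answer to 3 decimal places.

Let Xᵢ = 1 if person i gets their own exam paper. For each i, P(Xᵢ=1) = 1/10.
By linearity of expectation, E[X₁+…+X_10] = 10·(1/10) = 1.
≈ 1.000

1.000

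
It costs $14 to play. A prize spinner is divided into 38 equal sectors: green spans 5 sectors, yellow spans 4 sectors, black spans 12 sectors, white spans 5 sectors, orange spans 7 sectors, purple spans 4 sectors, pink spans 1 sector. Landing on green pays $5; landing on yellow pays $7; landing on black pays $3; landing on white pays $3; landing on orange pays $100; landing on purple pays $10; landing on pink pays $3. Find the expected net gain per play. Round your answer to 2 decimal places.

E[payout] = (5/38)·5 + (4/38)·7 + (12/38)·3 + (5/38)·3 + (7/38)·100 + (4/38)·10 + (1/38)·3 = 847/38
Expected profit = 847/38 − 14 = 315/38 ≈ $8.29

$8.29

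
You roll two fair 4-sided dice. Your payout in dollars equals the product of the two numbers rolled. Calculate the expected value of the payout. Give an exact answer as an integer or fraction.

25/4 dollars

Distribution of the product of the two numbers rolled: 1 w.p. 1/16, 2 w.p. 1/8, 3 w.p. 1/8, 4 w.p. 3/16, 6 w.p. 1/8, 8 w.p. 1/8, …
E[payout] = (1/16)·1 + (1/8)·2 + (1/8)·3 + (3/16)·4 + (1/8)·6 + (1/8)·8 + (1/16)·9 + (1/8)·12 + (1/16)·16 = 25/4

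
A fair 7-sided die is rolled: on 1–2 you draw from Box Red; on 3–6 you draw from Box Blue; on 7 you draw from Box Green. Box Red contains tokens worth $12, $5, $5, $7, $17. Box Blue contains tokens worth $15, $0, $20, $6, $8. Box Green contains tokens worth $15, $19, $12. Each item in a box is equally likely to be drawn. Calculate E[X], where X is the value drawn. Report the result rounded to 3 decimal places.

$10.419

E[X | Box Red] = (12 + 5 + 5 + 7 + 17)/5 = 46/5
E[X | Box Blue] = (15 + 0 + 20 + 6 + 8)/5 = 49/5
E[X | Box Green] = (15 + 19 + 12)/3 = 46/3
E[X] = (2/7)·46/5 + (4/7)·49/5 + (1/7)·46/3 = 1094/105 ≈ 10.419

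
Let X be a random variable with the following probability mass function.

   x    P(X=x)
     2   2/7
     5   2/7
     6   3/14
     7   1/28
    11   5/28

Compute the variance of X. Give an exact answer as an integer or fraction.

E[X] = (2/7)·2 + (2/7)·5 + (3/14)·6 + (1/28)·7 + (5/28)·11 = 11/2
E[X²] = (2/7)·4 + (2/7)·25 + (3/14)·36 + (1/28)·49 + (5/28)·121 = 551/14
Var(X) = 551/14 − (11/2)² = 255/28

255/28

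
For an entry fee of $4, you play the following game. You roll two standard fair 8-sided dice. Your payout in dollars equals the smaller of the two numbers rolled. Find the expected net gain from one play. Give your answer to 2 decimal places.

-$0.81

Distribution of the smaller of the two numbers rolled: 1 w.p. 15/64, 2 w.p. 13/64, 3 w.p. 11/64, 4 w.p. 9/64, 5 w.p. 7/64, 6 w.p. 5/64, …
E[payout] = (15/64)·1 + (13/64)·2 + (11/64)·3 + (9/64)·4 + (7/64)·5 + (5/64)·6 + (3/64)·7 + (1/64)·8 = 51/16
Expected profit = 51/16 − 4 = -13/16 ≈ -$0.81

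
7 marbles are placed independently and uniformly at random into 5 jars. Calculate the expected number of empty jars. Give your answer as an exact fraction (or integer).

16384/15625

Let Xⱼ=1 if jar j is empty. P(Xⱼ=1) = ((5-1)/5)^7 = 16384/78125.
By linearity, E[#empty] = 5·16384/78125 = 16384/15625.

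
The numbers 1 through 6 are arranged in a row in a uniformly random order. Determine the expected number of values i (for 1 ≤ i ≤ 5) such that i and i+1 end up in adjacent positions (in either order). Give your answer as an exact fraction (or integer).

5/3

For each i ∈ {1,…,5}, let Xᵢ = 1 if i and i+1 are adjacent. P(Xᵢ=1) = 2·(6−1)!/6! = 2/6.
By linearity, E[ΣXᵢ] = (5)·(2/6) = 5/3.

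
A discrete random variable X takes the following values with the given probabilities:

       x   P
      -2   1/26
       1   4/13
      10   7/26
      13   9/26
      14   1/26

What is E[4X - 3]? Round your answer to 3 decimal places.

E[4x-3] = (1/26)·(-11) + (4/13)·1 + (7/26)·37 + (9/26)·49 + (1/26)·53
     = 375/13 ≈ 28.846

28.846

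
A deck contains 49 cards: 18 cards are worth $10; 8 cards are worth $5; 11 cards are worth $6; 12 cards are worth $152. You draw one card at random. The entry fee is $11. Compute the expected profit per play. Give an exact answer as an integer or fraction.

1571/49 dollars

E[payout] = (18/49)·10 + (8/49)·5 + (11/49)·6 + (12/49)·152 = 2110/49
Expected profit = 2110/49 − 11 = 1571/49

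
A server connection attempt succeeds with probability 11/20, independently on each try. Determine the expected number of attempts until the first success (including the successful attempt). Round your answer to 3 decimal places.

For a geometric distribution, E[trials] = 1/p = 1/(11/20) = 20/11.
≈ 1.818

1.818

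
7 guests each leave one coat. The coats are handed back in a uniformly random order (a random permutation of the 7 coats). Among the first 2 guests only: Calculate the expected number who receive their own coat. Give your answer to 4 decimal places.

0.2857

Let Xᵢ = 1 if person i gets their own coat. For each i, P(Xᵢ=1) = 1/7.
By linearity of expectation, E[X₁+…+X_2] = 2·(1/7) = 2/7.
≈ 0.2857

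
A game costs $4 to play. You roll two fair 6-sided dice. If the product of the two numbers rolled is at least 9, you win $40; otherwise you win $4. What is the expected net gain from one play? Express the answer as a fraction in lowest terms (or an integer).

E[payout] = (4/9)·4 + (5/9)·40 = 24
Expected profit = 24 − 4 = 20

$20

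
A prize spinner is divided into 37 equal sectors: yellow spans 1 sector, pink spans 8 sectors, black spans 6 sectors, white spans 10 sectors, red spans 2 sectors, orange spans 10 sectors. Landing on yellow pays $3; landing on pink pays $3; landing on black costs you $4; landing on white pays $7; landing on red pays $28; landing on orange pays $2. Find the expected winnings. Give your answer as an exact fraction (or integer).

E[payout] = (1/37)·3 + (8/37)·3 + (6/37)·(-4) + (10/37)·7 + (2/37)·28 + (10/37)·2 = 149/37

149/37 dollars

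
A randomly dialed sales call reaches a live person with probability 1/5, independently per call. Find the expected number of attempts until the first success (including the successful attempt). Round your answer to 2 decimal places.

For a geometric distribution, E[trials] = 1/p = 1/(1/5) = 5.
≈ 5.00

5.00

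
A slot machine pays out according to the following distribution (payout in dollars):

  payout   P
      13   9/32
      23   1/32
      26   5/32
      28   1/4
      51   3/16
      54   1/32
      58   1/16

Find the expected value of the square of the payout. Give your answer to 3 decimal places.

1154.750

E[X²] = (9/32)·169 + (1/32)·529 + (5/32)·676 + (1/4)·784 + (3/16)·2601 + (1/32)·2916 + (1/16)·3364
     = 4619/4 ≈ 1154.750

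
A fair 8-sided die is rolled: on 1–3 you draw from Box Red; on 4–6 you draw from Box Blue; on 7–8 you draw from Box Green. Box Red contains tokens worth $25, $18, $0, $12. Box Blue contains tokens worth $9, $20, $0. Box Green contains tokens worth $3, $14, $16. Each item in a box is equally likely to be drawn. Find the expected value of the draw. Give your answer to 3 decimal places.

$11.531

E[X | Box Red] = (25 + 18 + 0 + 12)/4 = 55/4
E[X | Box Blue] = (9 + 20 + 0)/3 = 29/3
E[X | Box Green] = (3 + 14 + 16)/3 = 11
E[X] = (3/8)·55/4 + (3/8)·29/3 + (1/4)·11 = 369/32 ≈ 11.531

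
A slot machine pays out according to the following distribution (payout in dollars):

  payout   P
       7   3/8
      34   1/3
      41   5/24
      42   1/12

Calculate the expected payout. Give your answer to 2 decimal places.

E[X] = (3/8)·7 + (1/3)·34 + (5/24)·41 + (1/12)·42
     = 26 ≈ 26.00

$26.00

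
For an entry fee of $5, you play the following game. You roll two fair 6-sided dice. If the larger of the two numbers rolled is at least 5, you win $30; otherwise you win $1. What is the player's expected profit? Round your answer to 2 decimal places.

E[payout] = (4/9)·1 + (5/9)·30 = 154/9
Expected profit = 154/9 − 5 = 109/9 ≈ $12.11

$12.11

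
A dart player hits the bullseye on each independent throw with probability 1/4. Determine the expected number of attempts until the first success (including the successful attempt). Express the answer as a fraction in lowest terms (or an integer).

For a geometric distribution, E[trials] = 1/p = 1/(1/4) = 4.

4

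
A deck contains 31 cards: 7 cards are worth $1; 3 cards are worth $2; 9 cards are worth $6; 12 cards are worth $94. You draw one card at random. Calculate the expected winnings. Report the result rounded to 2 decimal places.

$38.55

E[payout] = (7/31)·1 + (3/31)·2 + (9/31)·6 + (12/31)·94 = 1195/31
≈ $38.55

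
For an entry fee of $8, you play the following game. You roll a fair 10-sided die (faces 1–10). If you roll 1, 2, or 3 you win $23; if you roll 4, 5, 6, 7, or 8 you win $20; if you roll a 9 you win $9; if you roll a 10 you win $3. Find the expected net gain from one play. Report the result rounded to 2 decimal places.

$10.10

E[payout] = (1/10)·3 + (1/10)·9 + (1/2)·20 + (3/10)·23 = 181/10
Expected profit = 181/10 − 8 = 101/10 ≈ $10.10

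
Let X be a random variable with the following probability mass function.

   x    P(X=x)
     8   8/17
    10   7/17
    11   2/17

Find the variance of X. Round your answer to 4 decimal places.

E[X] = (8/17)·8 + (7/17)·10 + (2/17)·11 = 156/17
E[X²] = (8/17)·64 + (7/17)·100 + (2/17)·121 = 1454/17
Var(X) = 1454/17 − (156/17)² = 382/289 ≈ 1.3218

1.3218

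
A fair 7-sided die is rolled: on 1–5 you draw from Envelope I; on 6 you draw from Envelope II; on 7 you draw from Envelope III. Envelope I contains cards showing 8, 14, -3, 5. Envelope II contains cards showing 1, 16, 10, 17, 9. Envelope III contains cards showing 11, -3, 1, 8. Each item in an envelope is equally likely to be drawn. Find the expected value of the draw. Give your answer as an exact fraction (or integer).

E[X | Envelope I] = (8 + 14 − 3 + 5)/4 = 6
E[X | Envelope II] = (1 + 16 + 10 + 17 + 9)/5 = 53/5
E[X | Envelope III] = (11 − 3 + 1 + 8)/4 = 17/4
E[X] = (5/7)·6 + (1/7)·53/5 + (1/7)·17/4 = 897/140

897/140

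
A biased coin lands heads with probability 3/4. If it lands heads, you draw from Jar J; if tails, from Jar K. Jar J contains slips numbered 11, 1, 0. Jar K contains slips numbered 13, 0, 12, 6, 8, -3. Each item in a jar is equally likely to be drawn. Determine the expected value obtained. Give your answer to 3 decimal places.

4.500

E[X | Jar J] = (11 + 1 + 0)/3 = 4
E[X | Jar K] = (13 + 0 + 12 + 6 + 8 − 3)/6 = 6
E[X] = (3/4)·4 + (1/4)·6 = 9/2 ≈ 4.500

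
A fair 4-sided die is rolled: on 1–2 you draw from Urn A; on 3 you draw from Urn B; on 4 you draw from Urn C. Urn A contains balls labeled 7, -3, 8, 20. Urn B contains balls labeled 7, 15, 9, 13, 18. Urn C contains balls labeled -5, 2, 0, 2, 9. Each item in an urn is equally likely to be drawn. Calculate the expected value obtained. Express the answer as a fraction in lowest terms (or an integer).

15/2

E[X | Urn A] = (7 − 3 + 8 + 20)/4 = 8
E[X | Urn B] = (7 + 15 + 9 + 13 + 18)/5 = 62/5
E[X | Urn C] = (-5 + 2 + 0 + 2 + 9)/5 = 8/5
E[X] = (1/2)·8 + (1/4)·62/5 + (1/4)·8/5 = 15/2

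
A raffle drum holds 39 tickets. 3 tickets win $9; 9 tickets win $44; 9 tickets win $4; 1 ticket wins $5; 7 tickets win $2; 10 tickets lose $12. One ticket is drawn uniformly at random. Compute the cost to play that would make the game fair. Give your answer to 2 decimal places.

$9.18

E[payout] = (3/39)·9 + (9/39)·44 + (9/39)·4 + (1/39)·5 + (7/39)·2 + (10/39)·(-12) = 358/39
Fair fee = E[payout] = 358/39 ≈ $9.18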